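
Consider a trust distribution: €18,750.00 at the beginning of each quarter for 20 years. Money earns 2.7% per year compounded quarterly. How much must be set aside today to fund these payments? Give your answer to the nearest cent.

€1,163,896.64

This is an annuity due: 80 payments of €18,750.00 at the beginning of each quarter.
Periodic rate r = 0.027/4 per quarter; n is counted in quarters.
PV = PMT × [(1 − (1+r)^−n)/r] × (1+r) = 18,750 × [1 − (1+r)^−80] / r × (1+r) = €1,163,896.64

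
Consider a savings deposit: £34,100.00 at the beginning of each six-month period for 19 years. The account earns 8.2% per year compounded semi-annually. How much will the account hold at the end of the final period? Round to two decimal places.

This is an annuity due: 38 deposits of £34,100.00 at the beginning of each six-month period.
Periodic rate r = 0.082/2 per half-year; n is counted in half-years.
FV = PMT × [((1+r)^n − 1)/r] × (1+r) = 34,100 × [(1+r)^38 − 1] / r × (1+r) = £3,120,299.87

£3,120,299.87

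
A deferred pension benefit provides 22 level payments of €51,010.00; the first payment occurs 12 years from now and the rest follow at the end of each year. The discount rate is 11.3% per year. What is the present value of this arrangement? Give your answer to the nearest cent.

€125,847.15

Ordinary annuity of 22 payments, first payment at period 12.
Periodic rate r = 0.113 per year.
The ordinary-annuity PV formula values the stream one period before the first payment (period 11); discount that back 11 periods:
PV₀ = 51,010 × [1 − (1+r)^−22] / r × (1+r)^−11 = €125,847.15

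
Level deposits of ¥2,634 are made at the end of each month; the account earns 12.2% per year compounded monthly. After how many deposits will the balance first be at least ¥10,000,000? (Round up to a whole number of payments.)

Periodic rate r = 0.122/12 per month; n is counted in months.
Ordinary annuity FV: 10,000,000 = 2,634 × [((1+r)^n − 1)/r].
(1+r)^n = 1 + 10,000,000 × r / 2,634, so n = ln(1 + 10,000,000·r/2,634) / ln(1+r) = 363.68.
Round up to a whole number of payments: n = 364.

364 payments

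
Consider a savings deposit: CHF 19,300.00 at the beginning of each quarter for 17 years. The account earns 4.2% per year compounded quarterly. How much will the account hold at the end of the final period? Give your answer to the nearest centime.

CHF 1,921,579.09

This is an annuity due: 68 deposits of CHF 19,300.00 at the beginning of each quarter.
Periodic rate r = 0.042/4 per quarter; n is counted in quarters.
FV = PMT × [((1+r)^n − 1)/r] × (1+r) = 19,300 × [(1+r)^68 − 1] / r × (1+r) = CHF 1,921,579.09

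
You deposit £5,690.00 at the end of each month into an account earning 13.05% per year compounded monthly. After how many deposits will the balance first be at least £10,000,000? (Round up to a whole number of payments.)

Periodic rate r = 0.1305/12 per month; n is counted in months.
Ordinary annuity FV: 10,000,000 = 5,690 × [((1+r)^n − 1)/r].
(1+r)^n = 1 + 10,000,000 × r / 5,690, so n = ln(1 + 10,000,000·r/5,690) / ln(1+r) = 277.48.
Round up to a whole number of payments: n = 278.

278 payments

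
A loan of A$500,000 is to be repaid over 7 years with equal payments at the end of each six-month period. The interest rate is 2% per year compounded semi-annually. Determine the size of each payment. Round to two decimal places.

Level ordinary annuity; solve PV = PMT × [(1 − (1+r)^−n)/r] for PMT.
Periodic rate r = 0.02/2 per half-year; n is counted in half-years.
With n = 14: PMT = 500,000 / ([(1 − (1+r)^−n)/r]) = A$38,450.59

A$38,450.59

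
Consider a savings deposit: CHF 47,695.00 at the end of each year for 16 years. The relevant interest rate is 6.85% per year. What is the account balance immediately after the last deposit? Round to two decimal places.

CHF 1,313,623.81

This is an ordinary annuity: 16 deposits of CHF 47,695.00 at the end of each year.
Periodic rate r = 0.0685 per year.
FV = PMT × [((1+r)^n − 1)/r] = 47,695 × [(1+r)^16 − 1] / r = CHF 1,313,623.81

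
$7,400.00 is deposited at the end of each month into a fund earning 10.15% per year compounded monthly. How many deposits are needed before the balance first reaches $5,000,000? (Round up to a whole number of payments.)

227 payments

Periodic rate r = 0.1015/12 per month; n is counted in months.
Ordinary annuity FV: 5,000,000 = 7,400 × [((1+r)^n − 1)/r].
(1+r)^n = 1 + 5,000,000 × r / 7,400, so n = ln(1 + 5,000,000·r/7,400) / ln(1+r) = 226.10.
Round up to a whole number of payments: n = 227.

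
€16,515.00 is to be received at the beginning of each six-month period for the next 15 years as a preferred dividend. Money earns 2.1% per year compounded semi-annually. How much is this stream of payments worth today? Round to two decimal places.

This is an annuity due: 30 payments of €16,515.00 at the beginning of each six-month period.
Periodic rate r = 0.021/2 per half-year; n is counted in half-years.
PV = PMT × [(1 − (1+r)^−n)/r] × (1+r) = 16,515 × [1 − (1+r)^−30] / r × (1+r) = €427,559.60

€427,559.60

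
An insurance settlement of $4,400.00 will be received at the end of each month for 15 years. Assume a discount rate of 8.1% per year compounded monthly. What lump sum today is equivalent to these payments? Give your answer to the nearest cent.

$457,649.71

This is an ordinary annuity: 180 payments of $4,400.00 at the end of each month.
Periodic rate r = 0.081/12 per month; n is counted in months.
PV = PMT × [(1 − (1+r)^−n)/r] = 4,400 × [1 − (1+r)^−180] / r = $457,649.71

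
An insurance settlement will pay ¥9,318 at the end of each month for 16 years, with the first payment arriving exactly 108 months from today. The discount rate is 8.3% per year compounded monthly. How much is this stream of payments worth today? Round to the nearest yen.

¥472,807

Ordinary annuity of 192 payments, first payment at period 108.
Periodic rate r = 0.083/12 per month; n is counted in months.
The ordinary-annuity PV formula values the stream one period before the first payment (period 107); discount that back 107 periods:
PV₀ = 9,318 × [1 − (1+r)^−192] / r × (1+r)^−107 = ¥472,807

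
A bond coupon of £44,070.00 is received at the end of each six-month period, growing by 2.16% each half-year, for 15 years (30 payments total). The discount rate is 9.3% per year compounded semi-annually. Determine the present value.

£910,483.67

Periodic rate r = 0.093/2 per half-year; n is counted in half-years.
Growing ordinary annuity: PV = PMT₁ × [1 − ((1+g)/(1+r))^n] / (r − g) = 44,070 × [1 − ((1+0.0216)/(1+r))^30] / (r − 0.0216) = £910,483.67.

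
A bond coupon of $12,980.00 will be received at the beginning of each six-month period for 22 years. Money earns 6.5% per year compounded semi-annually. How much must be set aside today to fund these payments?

$311,411.73

This is an annuity due: 44 payments of $12,980.00 at the beginning of each six-month period.
Periodic rate r = 0.065/2 per half-year; n is counted in half-years.
PV = PMT × [(1 − (1+r)^−n)/r] × (1+r) = 12,980 × [1 − (1+r)^−44] / r × (1+r) = $311,411.73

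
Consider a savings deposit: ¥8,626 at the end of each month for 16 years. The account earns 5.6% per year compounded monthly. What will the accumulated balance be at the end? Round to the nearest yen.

This is an ordinary annuity: 192 deposits of ¥8,626 at the end of each month.
Periodic rate r = 0.056/12 per month; n is counted in months.
FV = PMT × [((1+r)^n − 1)/r] = 8,626 × [(1+r)^192 − 1] / r = ¥2,670,395

¥2,670,395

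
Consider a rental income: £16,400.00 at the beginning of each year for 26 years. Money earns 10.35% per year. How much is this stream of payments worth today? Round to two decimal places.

This is an annuity due: 26 payments of £16,400.00 at the beginning of each year.
Periodic rate r = 0.1035 per year.
PV = PMT × [(1 − (1+r)^−n)/r] × (1+r) = 16,400 × [1 − (1+r)^−26] / r × (1+r) = £161,345.98

£161,345.98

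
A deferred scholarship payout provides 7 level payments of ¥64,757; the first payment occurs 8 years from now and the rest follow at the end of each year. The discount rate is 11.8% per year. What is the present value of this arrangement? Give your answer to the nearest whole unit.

Ordinary annuity of 7 payments, first payment at period 8.
Periodic rate r = 0.118 per year.
The ordinary-annuity PV formula values the stream one period before the first payment (period 7); discount that back 7 periods:
PV₀ = 64,757 × [1 − (1+r)^−7] / r × (1+r)^−7 = ¥136,231

¥136,231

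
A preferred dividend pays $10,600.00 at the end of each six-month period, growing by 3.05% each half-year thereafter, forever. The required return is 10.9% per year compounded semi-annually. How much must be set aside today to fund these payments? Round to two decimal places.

Periodic rate r = 0.109/2 per half-year.
Growing perpetuity (Gordon): PV = PMT₁ / (r − g) = 10,600 / (r − 0.0305) = $441,666.67.

$441,666.67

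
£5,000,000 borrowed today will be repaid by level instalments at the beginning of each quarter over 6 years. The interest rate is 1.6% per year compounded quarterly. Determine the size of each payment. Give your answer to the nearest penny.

Level annuity due; solve PV = PMT × [(1 − (1+r)^−n)/r] × (1+r) for PMT.
Periodic rate r = 0.016/4 per quarter; n is counted in quarters.
With n = 24: PMT = 5,000,000 / ([(1 − (1+r)^−n)/r] × (1+r)) = £218,037.23

£218,037.23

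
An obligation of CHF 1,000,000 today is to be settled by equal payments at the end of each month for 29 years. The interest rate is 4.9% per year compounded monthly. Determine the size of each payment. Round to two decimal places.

Level ordinary annuity; solve PV = PMT × [(1 − (1+r)^−n)/r] for PMT.
Periodic rate r = 0.049/12 per month; n is counted in months.
With n = 348: PMT = 1,000,000 / ([(1 − (1+r)^−n)/r]) = CHF 5,388.21

CHF 5,388.21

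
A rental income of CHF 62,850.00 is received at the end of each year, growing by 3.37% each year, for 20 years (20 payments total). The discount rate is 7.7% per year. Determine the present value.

Periodic rate r = 0.077 per year.
Growing ordinary annuity: PV = PMT₁ × [1 − ((1+g)/(1+r))^n] / (r − g) = 62,850 × [1 − ((1+0.0337)/(1+r))^20] / (r − 0.0337) = CHF 812,658.88.

CHF 812,658.88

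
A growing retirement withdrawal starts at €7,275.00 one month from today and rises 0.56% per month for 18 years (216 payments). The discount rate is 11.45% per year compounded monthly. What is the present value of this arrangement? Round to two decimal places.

€1,052,849.50

Periodic rate r = 0.1145/12 per month; n is counted in months.
Growing ordinary annuity: PV = PMT₁ × [1 − ((1+g)/(1+r))^n] / (r − g) = 7,275 × [1 − ((1+0.0056)/(1+r))^216] / (r − 0.0056) = €1,052,849.50.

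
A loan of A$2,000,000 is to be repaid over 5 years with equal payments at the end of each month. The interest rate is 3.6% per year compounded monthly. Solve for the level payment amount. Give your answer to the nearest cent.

Level ordinary annuity; solve PV = PMT × [(1 − (1+r)^−n)/r] for PMT.
Periodic rate r = 0.036/12 per month; n is counted in months.
With n = 60: PMT = 2,000,000 / ([(1 − (1+r)^−n)/r]) = A$36,473.13

A$36,473.13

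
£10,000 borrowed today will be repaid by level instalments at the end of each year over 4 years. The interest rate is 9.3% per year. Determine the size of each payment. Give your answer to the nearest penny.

Level ordinary annuity; solve PV = PMT × [(1 − (1+r)^−n)/r] for PMT.
Periodic rate r = 0.093 per year.
With n = 4: PMT = 10,000 / ([(1 − (1+r)^−n)/r]) = £3,107.04

£3,107.04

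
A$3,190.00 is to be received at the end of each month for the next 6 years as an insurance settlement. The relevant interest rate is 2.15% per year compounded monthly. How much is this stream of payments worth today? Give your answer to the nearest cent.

This is an ordinary annuity: 72 payments of A$3,190.00 at the end of each month.
Periodic rate r = 0.0215/12 per month; n is counted in months.
PV = PMT × [(1 − (1+r)^−n)/r] = 3,190 × [1 − (1+r)^−72] / r = A$215,301.98

A$215,301.98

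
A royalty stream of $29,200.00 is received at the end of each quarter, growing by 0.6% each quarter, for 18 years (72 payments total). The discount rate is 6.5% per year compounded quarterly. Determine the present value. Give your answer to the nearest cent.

$1,475,771.51

Periodic rate r = 0.065/4 per quarter; n is counted in quarters.
Growing ordinary annuity: PV = PMT₁ × [1 − ((1+g)/(1+r))^n] / (r − g) = 29,200 × [1 − ((1+0.006)/(1+r))^72] / (r − 0.006) = $1,475,771.51.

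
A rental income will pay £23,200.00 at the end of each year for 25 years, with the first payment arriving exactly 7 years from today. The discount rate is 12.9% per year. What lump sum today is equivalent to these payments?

Ordinary annuity of 25 payments, first payment at period 7.
Periodic rate r = 0.129 per year.
The ordinary-annuity PV formula values the stream one period before the first payment (period 6); discount that back 6 periods:
PV₀ = 23,200 × [1 − (1+r)^−25] / r × (1+r)^−6 = £82,660.94

£82,660.94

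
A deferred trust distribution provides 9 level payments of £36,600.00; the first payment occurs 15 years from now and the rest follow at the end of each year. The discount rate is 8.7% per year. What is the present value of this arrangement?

Ordinary annuity of 9 payments, first payment at period 15.
Periodic rate r = 0.087 per year.
The ordinary-annuity PV formula values the stream one period before the first payment (period 14); discount that back 14 periods:
PV₀ = 36,600 × [1 − (1+r)^−9] / r × (1+r)^−14 = £69,085.86

£69,085.86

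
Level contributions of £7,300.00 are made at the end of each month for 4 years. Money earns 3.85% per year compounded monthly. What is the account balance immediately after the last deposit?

This is an ordinary annuity: 48 deposits of £7,300.00 at the end of each month.
Periodic rate r = 0.0385/12 per month; n is counted in months.
FV = PMT × [((1+r)^n − 1)/r] = 7,300 × [(1+r)^48 − 1] / r = £378,166.62

£378,166.62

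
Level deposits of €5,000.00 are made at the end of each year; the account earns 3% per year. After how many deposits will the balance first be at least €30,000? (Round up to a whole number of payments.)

6 payments

Periodic rate r = 0.03 per year.
Ordinary annuity FV: 30,000 = 5,000 × [((1+r)^n − 1)/r].
(1+r)^n = 1 + 30,000 × r / 5,000, so n = ln(1 + 30,000·r/5,000) / ln(1+r) = 5.60.
Round up to a whole number of payments: n = 6.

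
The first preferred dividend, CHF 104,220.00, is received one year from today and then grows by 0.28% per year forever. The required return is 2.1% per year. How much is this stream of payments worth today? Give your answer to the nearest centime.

CHF 5,726,373.63

Periodic rate r = 0.021 per year.
Growing perpetuity (Gordon): PV = PMT₁ / (r − g) = 104,220 / (r − 0.0028) = CHF 5,726,373.63.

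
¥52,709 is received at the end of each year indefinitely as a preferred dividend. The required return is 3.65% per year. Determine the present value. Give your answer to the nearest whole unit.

Periodic rate r = 0.0365 per year.
Level perpetuity: PV = PMT / r = 52,709 / (0.0365) = ¥1,444,082.

¥1,444,082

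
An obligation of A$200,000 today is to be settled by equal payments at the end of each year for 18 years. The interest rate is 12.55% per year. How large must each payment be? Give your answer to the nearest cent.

Level ordinary annuity; solve PV = PMT × [(1 − (1+r)^−n)/r] for PMT.
Periodic rate r = 0.1255 per year.
With n = 18: PMT = 200,000 / ([(1 − (1+r)^−n)/r]) = A$28,492.43

A$28,492.43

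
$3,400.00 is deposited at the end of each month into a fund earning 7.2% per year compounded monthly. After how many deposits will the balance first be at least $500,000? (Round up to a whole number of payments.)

Periodic rate r = 0.072/12 per month; n is counted in months.
Ordinary annuity FV: 500,000 = 3,400 × [((1+r)^n − 1)/r].
(1+r)^n = 1 + 500,000 × r / 3,400, so n = ln(1 + 500,000·r/3,400) / ln(1+r) = 105.74.
Round up to a whole number of payments: n = 106.

106 payments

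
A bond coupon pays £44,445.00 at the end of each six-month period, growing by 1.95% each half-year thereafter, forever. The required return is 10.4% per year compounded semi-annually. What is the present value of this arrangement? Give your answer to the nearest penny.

£1,367,538.46

Periodic rate r = 0.104/2 per half-year.
Growing perpetuity (Gordon): PV = PMT₁ / (r − g) = 44,445 / (r − 0.0195) = £1,367,538.46.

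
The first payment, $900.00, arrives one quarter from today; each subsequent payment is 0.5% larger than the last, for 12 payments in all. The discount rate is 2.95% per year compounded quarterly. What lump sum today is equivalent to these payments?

Periodic rate r = 0.0295/4 per quarter; n is counted in quarters.
Growing ordinary annuity: PV = PMT₁ × [1 − ((1+g)/(1+r))^n] / (r − g) = 900 × [1 − ((1+0.005)/(1+r))^12] / (r − 0.005) = $10,583.00.

$10,583.00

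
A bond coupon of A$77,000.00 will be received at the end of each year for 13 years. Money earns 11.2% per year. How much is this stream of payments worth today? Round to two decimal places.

A$514,554.02

This is an ordinary annuity: 13 payments of A$77,000.00 at the end of each year.
Periodic rate r = 0.112 per year.
PV = PMT × [(1 − (1+r)^−n)/r] = 77,000 × [1 − (1+r)^−13] / r = A$514,554.02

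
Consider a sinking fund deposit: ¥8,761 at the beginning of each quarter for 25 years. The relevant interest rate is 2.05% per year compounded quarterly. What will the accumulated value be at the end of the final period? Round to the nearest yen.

¥1,146,530

This is an annuity due: 100 deposits of ¥8,761 at the beginning of each quarter.
Periodic rate r = 0.0205/4 per quarter; n is counted in quarters.
FV = PMT × [((1+r)^n − 1)/r] × (1+r) = 8,761 × [(1+r)^100 − 1] / r × (1+r) = ¥1,146,530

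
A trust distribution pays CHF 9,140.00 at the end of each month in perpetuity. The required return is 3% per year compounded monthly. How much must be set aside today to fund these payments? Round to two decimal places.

Periodic rate r = 0.03/12 per month.
Level perpetuity: PV = PMT / r = 9,140 / (0.03/12) = CHF 3,656,000.00.

CHF 3,656,000.00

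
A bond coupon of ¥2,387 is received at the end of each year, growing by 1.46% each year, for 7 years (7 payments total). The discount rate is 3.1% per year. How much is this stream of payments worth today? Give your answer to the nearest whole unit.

¥15,453

Periodic rate r = 0.031 per year.
Growing ordinary annuity: PV = PMT₁ × [1 − ((1+g)/(1+r))^n] / (r − g) = 2,387 × [1 − ((1+0.0146)/(1+r))^7] / (r − 0.0146) = ¥15,453.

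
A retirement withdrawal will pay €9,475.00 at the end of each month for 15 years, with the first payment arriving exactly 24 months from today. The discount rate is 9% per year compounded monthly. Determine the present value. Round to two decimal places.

€786,666.83

Ordinary annuity of 180 payments, first payment at period 24.
Periodic rate r = 0.09/12 per month; n is counted in months.
The ordinary-annuity PV formula values the stream one period before the first payment (period 23); discount that back 23 periods:
PV₀ = 9,475 × [1 − (1+r)^−180] / r × (1+r)^−23 = €786,666.83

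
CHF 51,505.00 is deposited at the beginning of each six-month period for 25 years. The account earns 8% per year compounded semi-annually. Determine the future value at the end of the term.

CHF 8,177,642.87

This is an annuity due: 50 deposits of CHF 51,505.00 at the beginning of each six-month period.
Periodic rate r = 0.08/2 per half-year; n is counted in half-years.
FV = PMT × [((1+r)^n − 1)/r] × (1+r) = 51,505 × [(1+r)^50 − 1] / r × (1+r) = CHF 8,177,642.87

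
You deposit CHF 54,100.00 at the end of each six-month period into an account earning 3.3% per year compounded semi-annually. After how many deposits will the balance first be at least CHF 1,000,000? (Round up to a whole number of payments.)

Periodic rate r = 0.033/2 per half-year; n is counted in half-years.
Ordinary annuity FV: 1,000,000 = 54,100 × [((1+r)^n − 1)/r].
(1+r)^n = 1 + 1,000,000 × r / 54,100, so n = ln(1 + 1,000,000·r/54,100) / ln(1+r) = 16.27.
Round up to a whole number of payments: n = 17.

17 payments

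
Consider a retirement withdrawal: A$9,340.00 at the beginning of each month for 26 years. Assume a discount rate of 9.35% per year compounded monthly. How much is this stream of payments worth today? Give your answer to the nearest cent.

A$1,100,803.63

This is an annuity due: 312 payments of A$9,340.00 at the beginning of each month.
Periodic rate r = 0.0935/12 per month; n is counted in months.
PV = PMT × [(1 − (1+r)^−n)/r] × (1+r) = 9,340 × [1 − (1+r)^−312] / r × (1+r) = A$1,100,803.63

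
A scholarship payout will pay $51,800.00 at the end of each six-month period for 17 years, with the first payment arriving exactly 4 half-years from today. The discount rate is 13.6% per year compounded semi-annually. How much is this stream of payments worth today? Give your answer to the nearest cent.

Ordinary annuity of 34 payments, first payment at period 4.
Periodic rate r = 0.136/2 per half-year; n is counted in half-years.
The ordinary-annuity PV formula values the stream one period before the first payment (period 3); discount that back 3 periods:
PV₀ = 51,800 × [1 − (1+r)^−34] / r × (1+r)^−3 = $558,541.01

$558,541.01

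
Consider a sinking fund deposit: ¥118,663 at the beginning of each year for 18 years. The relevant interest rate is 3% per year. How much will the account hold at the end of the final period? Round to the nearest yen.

This is an annuity due: 18 deposits of ¥118,663 at the beginning of each year.
Periodic rate r = 0.03 per year.
FV = PMT × [((1+r)^n − 1)/r] × (1+r) = 118,663 × [(1+r)^18 − 1] / r × (1+r) = ¥2,861,780

¥2,861,780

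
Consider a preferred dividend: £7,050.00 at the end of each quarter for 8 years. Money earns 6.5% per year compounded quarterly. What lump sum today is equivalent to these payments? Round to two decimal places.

This is an ordinary annuity: 32 payments of £7,050.00 at the end of each quarter.
Periodic rate r = 0.065/4 per quarter; n is counted in quarters.
PV = PMT × [(1 − (1+r)^−n)/r] = 7,050 × [1 − (1+r)^−32] / r = £174,835.35

£174,835.35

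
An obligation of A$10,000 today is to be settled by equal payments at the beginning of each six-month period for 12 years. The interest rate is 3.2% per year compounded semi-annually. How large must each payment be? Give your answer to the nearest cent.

Level annuity due; solve PV = PMT × [(1 − (1+r)^−n)/r] × (1+r) for PMT.
Periodic rate r = 0.032/2 per half-year; n is counted in half-years.
With n = 24: PMT = 10,000 / ([(1 − (1+r)^−n)/r] × (1+r)) = A$497.10

A$497.10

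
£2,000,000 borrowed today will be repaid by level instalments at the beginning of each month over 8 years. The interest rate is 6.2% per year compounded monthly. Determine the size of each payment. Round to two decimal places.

Level annuity due; solve PV = PMT × [(1 − (1+r)^−n)/r] × (1+r) for PMT.
Periodic rate r = 0.062/12 per month; n is counted in months.
With n = 96: PMT = 2,000,000 / ([(1 − (1+r)^−n)/r] × (1+r)) = £26,341.96

£26,341.96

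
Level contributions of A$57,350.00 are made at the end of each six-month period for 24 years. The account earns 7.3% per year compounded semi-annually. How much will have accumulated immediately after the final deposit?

A$7,210,238.02

This is an ordinary annuity: 48 deposits of A$57,350.00 at the end of each six-month period.
Periodic rate r = 0.073/2 per half-year; n is counted in half-years.
FV = PMT × [((1+r)^n − 1)/r] = 57,350 × [(1+r)^48 − 1] / r = A$7,210,238.02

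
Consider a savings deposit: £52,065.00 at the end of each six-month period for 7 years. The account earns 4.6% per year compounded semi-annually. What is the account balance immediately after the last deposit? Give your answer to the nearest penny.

£848,571.78

This is an ordinary annuity: 14 deposits of £52,065.00 at the end of each six-month period.
Periodic rate r = 0.046/2 per half-year; n is counted in half-years.
FV = PMT × [((1+r)^n − 1)/r] = 52,065 × [(1+r)^14 − 1] / r = £848,571.78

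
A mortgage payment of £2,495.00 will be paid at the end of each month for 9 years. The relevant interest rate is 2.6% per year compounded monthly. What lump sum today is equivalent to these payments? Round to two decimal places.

£240,024.19

This is an ordinary annuity: 108 payments of £2,495.00 at the end of each month.
Periodic rate r = 0.026/12 per month; n is counted in months.
PV = PMT × [(1 − (1+r)^−n)/r] = 2,495 × [1 − (1+r)^−108] / r = £240,024.19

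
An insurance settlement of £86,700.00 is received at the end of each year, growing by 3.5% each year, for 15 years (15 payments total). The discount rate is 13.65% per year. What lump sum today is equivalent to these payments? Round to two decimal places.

Periodic rate r = 0.1365 per year.
Growing ordinary annuity: PV = PMT₁ × [1 − ((1+g)/(1+r))^n] / (r − g) = 86,700 × [1 − ((1+0.035)/(1+r))^15] / (r − 0.035) = £644,236.79.

£644,236.79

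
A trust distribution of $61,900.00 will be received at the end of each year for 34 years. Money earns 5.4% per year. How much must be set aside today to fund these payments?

This is an ordinary annuity: 34 payments of $61,900.00 at the end of each year.
Periodic rate r = 0.054 per year.
PV = PMT × [(1 − (1+r)^−n)/r] = 61,900 × [1 − (1+r)^−34] / r = $954,554.80

$954,554.80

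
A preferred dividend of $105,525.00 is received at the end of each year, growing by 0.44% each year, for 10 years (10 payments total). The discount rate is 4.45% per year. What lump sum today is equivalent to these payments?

Periodic rate r = 0.0445 per year.
Growing ordinary annuity: PV = PMT₁ × [1 − ((1+g)/(1+r))^n] / (r − g) = 105,525 × [1 − ((1+0.0044)/(1+r))^10] / (r − 0.0044) = $852,473.89.

$852,473.89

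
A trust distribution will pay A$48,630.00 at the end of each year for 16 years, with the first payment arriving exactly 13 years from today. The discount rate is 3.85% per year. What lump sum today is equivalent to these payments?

A$364,129.85

Ordinary annuity of 16 payments, first payment at period 13.
Periodic rate r = 0.0385 per year.
The ordinary-annuity PV formula values the stream one period before the first payment (period 12); discount that back 12 periods:
PV₀ = 48,630 × [1 − (1+r)^−16] / r × (1+r)^−12 = A$364,129.85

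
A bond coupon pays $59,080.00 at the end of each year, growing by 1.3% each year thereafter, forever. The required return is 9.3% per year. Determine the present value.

Periodic rate r = 0.093 per year.
Growing perpetuity (Gordon): PV = PMT₁ / (r − g) = 59,080 / (r − 0.013) = $738,500.00.

$738,500.00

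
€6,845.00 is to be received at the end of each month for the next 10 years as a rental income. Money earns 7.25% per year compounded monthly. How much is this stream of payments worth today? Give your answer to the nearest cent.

This is an ordinary annuity: 120 payments of €6,845.00 at the end of each month.
Periodic rate r = 0.0725/12 per month; n is counted in months.
PV = PMT × [(1 − (1+r)^−n)/r] = 6,845 × [1 − (1+r)^−120] / r = €583,044.23

€583,044.23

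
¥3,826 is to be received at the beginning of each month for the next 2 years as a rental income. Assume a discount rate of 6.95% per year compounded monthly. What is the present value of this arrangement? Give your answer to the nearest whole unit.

This is an annuity due: 24 payments of ¥3,826 at the beginning of each month.
Periodic rate r = 0.0695/12 per month; n is counted in months.
PV = PMT × [(1 − (1+r)^−n)/r] × (1+r) = 3,826 × [1 − (1+r)^−24] / r × (1+r) = ¥85,993

¥85,993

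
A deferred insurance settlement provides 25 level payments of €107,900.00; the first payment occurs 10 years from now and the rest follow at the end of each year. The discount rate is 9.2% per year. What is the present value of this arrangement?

€472,326.70

Ordinary annuity of 25 payments, first payment at period 10.
Periodic rate r = 0.092 per year.
The ordinary-annuity PV formula values the stream one period before the first payment (period 9); discount that back 9 periods:
PV₀ = 107,900 × [1 − (1+r)^−25] / r × (1+r)^−9 = €472,326.70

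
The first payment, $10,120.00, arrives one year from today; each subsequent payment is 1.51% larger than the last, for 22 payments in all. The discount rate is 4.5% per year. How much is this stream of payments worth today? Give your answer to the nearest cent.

$159,753.06

Periodic rate r = 0.045 per year.
Growing ordinary annuity: PV = PMT₁ × [1 − ((1+g)/(1+r))^n] / (r − g) = 10,120 × [1 − ((1+0.0151)/(1+r))^22] / (r − 0.0151) = $159,753.06.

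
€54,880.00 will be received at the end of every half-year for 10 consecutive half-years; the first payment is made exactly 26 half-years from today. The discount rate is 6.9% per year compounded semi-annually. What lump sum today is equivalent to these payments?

€195,971.54

Ordinary annuity of 10 payments, first payment at period 26.
Periodic rate r = 0.069/2 per half-year; n is counted in half-years.
The ordinary-annuity PV formula values the stream one period before the first payment (period 25); discount that back 25 periods:
PV₀ = 54,880 × [1 − (1+r)^−10] / r × (1+r)^−25 = €195,971.54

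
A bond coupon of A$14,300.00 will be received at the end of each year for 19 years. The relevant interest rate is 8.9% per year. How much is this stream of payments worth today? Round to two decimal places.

This is an ordinary annuity: 19 payments of A$14,300.00 at the end of each year.
Periodic rate r = 0.089 per year.
PV = PMT × [(1 − (1+r)^−n)/r] = 14,300 × [1 − (1+r)^−19] / r = A$128,874.95

A$128,874.95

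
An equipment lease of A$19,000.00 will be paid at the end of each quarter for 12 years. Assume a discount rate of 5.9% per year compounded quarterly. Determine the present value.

This is an ordinary annuity: 48 payments of A$19,000.00 at the end of each quarter.
Periodic rate r = 0.059/4 per quarter; n is counted in quarters.
PV = PMT × [(1 − (1+r)^−n)/r] = 19,000 × [1 − (1+r)^−48] / r = A$650,273.64

A$650,273.64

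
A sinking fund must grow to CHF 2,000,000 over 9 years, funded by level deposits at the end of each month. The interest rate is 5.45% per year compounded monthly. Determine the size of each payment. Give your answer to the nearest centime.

CHF 14,387.84

Level ordinary annuity; solve FV = PMT × [((1+r)^n − 1)/r] for PMT.
Periodic rate r = 0.0545/12 per month; n is counted in months.
With n = 108: PMT = 2,000,000 / ([((1+r)^n − 1)/r]) = CHF 14,387.84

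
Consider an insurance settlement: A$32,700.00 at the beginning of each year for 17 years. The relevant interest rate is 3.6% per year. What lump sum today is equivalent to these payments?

This is an annuity due: 17 payments of A$32,700.00 at the beginning of each year.
Periodic rate r = 0.036 per year.
PV = PMT × [(1 − (1+r)^−n)/r] × (1+r) = 32,700 × [1 − (1+r)^−17] / r × (1+r) = A$425,224.04

A$425,224.04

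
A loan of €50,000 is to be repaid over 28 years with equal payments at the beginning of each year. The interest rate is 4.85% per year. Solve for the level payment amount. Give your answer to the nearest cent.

€3,148.90

Level annuity due; solve PV = PMT × [(1 − (1+r)^−n)/r] × (1+r) for PMT.
Periodic rate r = 0.0485 per year.
With n = 28: PMT = 50,000 / ([(1 − (1+r)^−n)/r] × (1+r)) = €3,148.90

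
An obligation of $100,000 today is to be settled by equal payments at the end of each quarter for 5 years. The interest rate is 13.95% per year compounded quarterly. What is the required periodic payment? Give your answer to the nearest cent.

Level ordinary annuity; solve PV = PMT × [(1 − (1+r)^−n)/r] for PMT.
Periodic rate r = 0.1395/4 per quarter; n is counted in quarters.
With n = 20: PMT = 100,000 / ([(1 − (1+r)^−n)/r]) = $7,028.15

$7,028.15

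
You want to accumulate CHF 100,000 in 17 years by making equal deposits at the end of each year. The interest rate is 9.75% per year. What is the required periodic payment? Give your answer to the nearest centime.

CHF 2,524.14

Level ordinary annuity; solve FV = PMT × [((1+r)^n − 1)/r] for PMT.
Periodic rate r = 0.0975 per year.
With n = 17: PMT = 100,000 / ([((1+r)^n − 1)/r]) = CHF 2,524.14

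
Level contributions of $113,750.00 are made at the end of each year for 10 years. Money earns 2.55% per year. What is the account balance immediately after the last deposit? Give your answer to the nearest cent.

$1,277,312.51

This is an ordinary annuity: 10 deposits of $113,750.00 at the end of each year.
Periodic rate r = 0.0255 per year.
FV = PMT × [((1+r)^n − 1)/r] = 113,750 × [(1+r)^10 − 1] / r = $1,277,312.51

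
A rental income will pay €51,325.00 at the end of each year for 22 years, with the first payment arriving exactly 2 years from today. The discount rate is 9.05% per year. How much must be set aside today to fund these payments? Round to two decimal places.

Ordinary annuity of 22 payments, first payment at period 2.
Periodic rate r = 0.0905 per year.
The ordinary-annuity PV formula values the stream one period before the first payment (period 1); discount that back 1 periods:
PV₀ = 51,325 × [1 − (1+r)^−22] / r × (1+r)^−1 = €442,741.84

€442,741.84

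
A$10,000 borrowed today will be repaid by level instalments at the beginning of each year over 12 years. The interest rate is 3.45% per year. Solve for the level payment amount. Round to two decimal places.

A$997.39

Level annuity due; solve PV = PMT × [(1 − (1+r)^−n)/r] × (1+r) for PMT.
Periodic rate r = 0.0345 per year.
With n = 12: PMT = 10,000 / ([(1 − (1+r)^−n)/r] × (1+r)) = A$997.39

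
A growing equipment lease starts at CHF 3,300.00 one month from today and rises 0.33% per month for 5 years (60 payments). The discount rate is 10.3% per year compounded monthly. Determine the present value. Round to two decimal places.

Periodic rate r = 0.103/12 per month; n is counted in months.
Growing ordinary annuity: PV = PMT₁ × [1 − ((1+g)/(1+r))^n] / (r − g) = 3,300 × [1 − ((1+0.0033)/(1+r))^60] / (r − 0.0033) = CHF 168,833.90.

CHF 168,833.90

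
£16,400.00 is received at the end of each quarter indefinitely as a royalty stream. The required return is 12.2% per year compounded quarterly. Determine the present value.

£537,704.92

Periodic rate r = 0.122/4 per quarter.
Level perpetuity: PV = PMT / r = 16,400 / (0.122/4) = £537,704.92.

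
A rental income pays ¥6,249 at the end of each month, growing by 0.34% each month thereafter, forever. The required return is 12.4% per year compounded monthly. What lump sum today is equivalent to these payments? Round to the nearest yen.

¥901,298

Periodic rate r = 0.124/12 per month.
Growing perpetuity (Gordon): PV = PMT₁ / (r − g) = 6,249 / (r − 0.0034) = ¥901,298.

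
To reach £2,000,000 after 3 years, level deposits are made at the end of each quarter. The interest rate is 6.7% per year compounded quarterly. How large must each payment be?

£151,864.74

Level ordinary annuity; solve FV = PMT × [((1+r)^n − 1)/r] for PMT.
Periodic rate r = 0.067/4 per quarter; n is counted in quarters.
With n = 12: PMT = 2,000,000 / ([((1+r)^n − 1)/r]) = £151,864.74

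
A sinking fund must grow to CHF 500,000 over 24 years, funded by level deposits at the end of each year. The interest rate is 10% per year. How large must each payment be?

Level ordinary annuity; solve FV = PMT × [((1+r)^n − 1)/r] for PMT.
Periodic rate r = 0.1 per year.
With n = 24: PMT = 500,000 / ([((1+r)^n − 1)/r]) = CHF 5,649.89

CHF 5,649.89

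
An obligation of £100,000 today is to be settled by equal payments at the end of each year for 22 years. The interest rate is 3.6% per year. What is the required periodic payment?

Level ordinary annuity; solve PV = PMT × [(1 − (1+r)^−n)/r] for PMT.
Periodic rate r = 0.036 per year.
With n = 22: PMT = 100,000 / ([(1 − (1+r)^−n)/r]) = £6,657.89

£6,657.89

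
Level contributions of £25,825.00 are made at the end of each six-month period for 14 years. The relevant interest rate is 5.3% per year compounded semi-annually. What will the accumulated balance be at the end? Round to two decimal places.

£1,052,431.61

This is an ordinary annuity: 28 deposits of £25,825.00 at the end of each six-month period.
Periodic rate r = 0.053/2 per half-year; n is counted in half-years.
FV = PMT × [((1+r)^n − 1)/r] = 25,825 × [(1+r)^28 − 1] / r = £1,052,431.61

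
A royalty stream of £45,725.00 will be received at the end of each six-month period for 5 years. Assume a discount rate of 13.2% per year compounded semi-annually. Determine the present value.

This is an ordinary annuity: 10 payments of £45,725.00 at the end of each six-month period.
Periodic rate r = 0.132/2 per half-year; n is counted in half-years.
PV = PMT × [(1 − (1+r)^−n)/r] = 45,725 × [1 − (1+r)^−10] / r = £327,176.47

£327,176.47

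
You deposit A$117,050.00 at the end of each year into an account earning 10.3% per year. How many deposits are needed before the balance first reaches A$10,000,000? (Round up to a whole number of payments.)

Periodic rate r = 0.103 per year.
Ordinary annuity FV: 10,000,000 = 117,050 × [((1+r)^n − 1)/r].
(1+r)^n = 1 + 10,000,000 × r / 117,050, so n = ln(1 + 10,000,000·r/117,050) / ln(1+r) = 23.28.
Round up to a whole number of payments: n = 24.

24 payments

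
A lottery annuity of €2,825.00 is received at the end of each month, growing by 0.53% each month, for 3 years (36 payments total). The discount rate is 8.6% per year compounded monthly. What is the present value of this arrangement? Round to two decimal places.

Periodic rate r = 0.086/12 per month; n is counted in months.
Growing ordinary annuity: PV = PMT₁ × [1 − ((1+g)/(1+r))^n] / (r − g) = 2,825 × [1 − ((1+0.0053)/(1+r))^36] / (r − 0.0053) = €97,769.00.

€97,769.00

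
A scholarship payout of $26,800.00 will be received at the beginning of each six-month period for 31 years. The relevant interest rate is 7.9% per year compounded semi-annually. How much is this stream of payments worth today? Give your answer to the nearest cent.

$641,418.86

This is an annuity due: 62 payments of $26,800.00 at the beginning of each six-month period.
Periodic rate r = 0.079/2 per half-year; n is counted in half-years.
PV = PMT × [(1 − (1+r)^−n)/r] × (1+r) = 26,800 × [1 − (1+r)^−62] / r × (1+r) = $641,418.86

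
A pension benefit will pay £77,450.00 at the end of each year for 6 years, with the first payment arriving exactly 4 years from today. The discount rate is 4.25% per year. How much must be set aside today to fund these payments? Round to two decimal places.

£355,447.00

Ordinary annuity of 6 payments, first payment at period 4.
Periodic rate r = 0.0425 per year.
The ordinary-annuity PV formula values the stream one period before the first payment (period 3); discount that back 3 periods:
PV₀ = 77,450 × [1 − (1+r)^−6] / r × (1+r)^−3 = £355,447.00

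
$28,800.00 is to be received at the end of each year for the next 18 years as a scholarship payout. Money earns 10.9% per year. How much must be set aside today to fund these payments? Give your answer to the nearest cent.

$223,181.05

This is an ordinary annuity: 18 payments of $28,800.00 at the end of each year.
Periodic rate r = 0.109 per year.
PV = PMT × [(1 − (1+r)^−n)/r] = 28,800 × [1 − (1+r)^−18] / r = $223,181.05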